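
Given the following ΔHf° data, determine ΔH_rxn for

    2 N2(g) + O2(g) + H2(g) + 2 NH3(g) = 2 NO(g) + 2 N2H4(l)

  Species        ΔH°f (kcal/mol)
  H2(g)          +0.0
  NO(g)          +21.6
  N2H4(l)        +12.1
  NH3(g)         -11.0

Products: 2·(+21.6) + 2·(+12.1) = +67.4
Reactants: 2·(+0.0) + 1·(+0.0) + 1·(+0.0) + 2·(-11.0) = -22.0
ΔH_rxn = (+67.4) − (-22.0) = 89.4 kcal/mol

ΔH_rxn = 89.4 kcal/mol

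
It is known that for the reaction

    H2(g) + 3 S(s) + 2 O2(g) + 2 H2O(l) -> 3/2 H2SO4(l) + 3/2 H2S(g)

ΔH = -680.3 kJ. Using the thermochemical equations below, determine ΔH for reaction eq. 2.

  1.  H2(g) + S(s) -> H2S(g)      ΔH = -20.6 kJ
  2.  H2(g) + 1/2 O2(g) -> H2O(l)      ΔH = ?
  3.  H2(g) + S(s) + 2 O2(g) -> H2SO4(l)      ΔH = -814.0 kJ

eq. 1 × 3/2: (3/2)·(-20.6) = -30.9 kJ
eq. 2 reversed and × 2: contributes −2·x
eq. 3 × 3/2: (3/2)·(-814.0) = -1221.0 kJ
-680.3 = (-30.9) + (-1221.0) − 2·x
x = (-680.3 − (-1251.9)) / (-2) = -285.8 kJ

ΔH = -285.8 kJ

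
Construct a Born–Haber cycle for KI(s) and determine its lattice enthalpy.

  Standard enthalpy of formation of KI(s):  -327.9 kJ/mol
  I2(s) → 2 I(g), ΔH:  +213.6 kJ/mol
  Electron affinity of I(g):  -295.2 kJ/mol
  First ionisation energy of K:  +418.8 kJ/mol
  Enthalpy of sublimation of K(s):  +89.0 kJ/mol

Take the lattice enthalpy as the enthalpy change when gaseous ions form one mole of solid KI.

ΔHf° = 1·ΔHsub + 1·(ΣIE) + 1/2·D(I2) + 1·EA + U
-327.9 = 1·(+89.0) + 1·(+418.8) + 1/2·(+213.6) + 1·(-295.2) + U
U = -327.9 − (+319.4) = -647.3 kJ/mol

U = -647.3 kJ/mol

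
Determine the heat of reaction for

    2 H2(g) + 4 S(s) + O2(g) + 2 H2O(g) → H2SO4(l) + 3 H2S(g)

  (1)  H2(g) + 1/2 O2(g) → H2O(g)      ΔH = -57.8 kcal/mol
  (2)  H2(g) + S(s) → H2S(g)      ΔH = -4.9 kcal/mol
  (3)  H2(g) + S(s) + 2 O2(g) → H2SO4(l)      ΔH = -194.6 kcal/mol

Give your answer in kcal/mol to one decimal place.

ΔH = -93.7 kcal/mol

(1) reversed and × 2: (-2)·(-57.8) = +115.6 kcal/mol
(2) × 3: (3)·(-4.9) = -14.7 kcal/mol
(3) as written: -194.6 kcal/mol
By Hess's law, ΔH = (+115.6) + (-14.7) + (-194.6) = -93.7 kcal/mol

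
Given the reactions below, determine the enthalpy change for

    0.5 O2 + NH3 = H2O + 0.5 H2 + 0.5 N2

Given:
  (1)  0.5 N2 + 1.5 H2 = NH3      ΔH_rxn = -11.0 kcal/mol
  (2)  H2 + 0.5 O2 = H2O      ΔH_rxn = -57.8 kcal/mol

ΔH_rxn = -46.8 kcal/mol

(1) reversed (NH3 must end up as a reactant): +11.0 kcal/mol
(2) as written (H2O already on the product side): -57.8 kcal/mol
Combining the equations, ΔH_rxn = (+11.0) + (-57.8) = -46.8 kcal/mol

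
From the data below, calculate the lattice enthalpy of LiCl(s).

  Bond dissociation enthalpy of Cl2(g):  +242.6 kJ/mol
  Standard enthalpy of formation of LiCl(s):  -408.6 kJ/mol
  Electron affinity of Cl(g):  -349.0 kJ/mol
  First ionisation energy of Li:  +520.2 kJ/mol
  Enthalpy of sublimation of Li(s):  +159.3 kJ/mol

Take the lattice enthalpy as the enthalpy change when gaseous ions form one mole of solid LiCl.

ΔHf° = 1·ΔHsub + 1·(ΣIE) + 1/2·D(Cl2) + 1·EA + U
-408.6 = 1·(+159.3) + 1·(+520.2) + 1/2·(+242.6) + 1·(-349.0) + U
U = -408.6 − (+451.8) = -860.4 kJ/mol

U = -860.4 kJ/mol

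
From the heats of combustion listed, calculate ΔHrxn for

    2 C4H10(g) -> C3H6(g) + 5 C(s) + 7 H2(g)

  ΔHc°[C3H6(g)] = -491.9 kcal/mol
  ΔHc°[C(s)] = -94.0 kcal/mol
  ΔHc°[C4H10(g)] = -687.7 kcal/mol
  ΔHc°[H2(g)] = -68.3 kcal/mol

ΔHrxn = 64.6 kcal/mol

With combustion enthalpies, reactants minus products:
= [2·(-687.7)] − [1·(-491.9) + 5·(-94.0) + 7·(-68.3)]
= 64.6 kcal/mol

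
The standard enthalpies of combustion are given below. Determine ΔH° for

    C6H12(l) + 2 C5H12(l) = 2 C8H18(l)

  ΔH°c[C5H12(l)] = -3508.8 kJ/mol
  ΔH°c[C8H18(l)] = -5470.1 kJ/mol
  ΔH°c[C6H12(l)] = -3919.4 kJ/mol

ΔH° = 3.2 kJ/mol

With combustion enthalpies, reactants minus products:
= [1·(-3919.4) + 2·(-3508.8)] − [2·(-5470.1)]
= 3.2 kJ/mol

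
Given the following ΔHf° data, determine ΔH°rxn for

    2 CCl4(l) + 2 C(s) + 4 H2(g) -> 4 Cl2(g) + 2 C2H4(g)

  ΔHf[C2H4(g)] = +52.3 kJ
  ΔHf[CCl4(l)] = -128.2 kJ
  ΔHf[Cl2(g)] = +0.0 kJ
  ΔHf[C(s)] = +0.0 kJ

Products: 4·(+0.0) + 2·(+52.3) = +104.6
Reactants: 2·(-128.2) + 2·(+0.0) + 4·(+0.0) = -256.4
ΔH°rxn = (+104.6) − (-256.4) = 361.0 kJ

ΔH°rxn = 361.0 kJ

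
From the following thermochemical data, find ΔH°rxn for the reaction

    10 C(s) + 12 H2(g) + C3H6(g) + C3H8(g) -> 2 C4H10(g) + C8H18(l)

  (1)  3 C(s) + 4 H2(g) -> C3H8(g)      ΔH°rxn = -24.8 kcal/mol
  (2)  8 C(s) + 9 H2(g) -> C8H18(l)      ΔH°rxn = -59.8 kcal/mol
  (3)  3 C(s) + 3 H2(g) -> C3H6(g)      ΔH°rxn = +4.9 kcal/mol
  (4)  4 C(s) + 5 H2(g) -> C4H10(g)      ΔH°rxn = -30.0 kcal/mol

(1) reversed: +24.8 kcal/mol
(2) as written: -59.8 kcal/mol
(3) reversed: -4.9 kcal/mol
(4) × 2: (2)·(-30.0) = -60.0 kcal/mol
ΔH°rxn = (-1)·(-24.8) + (1)·(-59.8) + (-1)·(+4.9) + (2)·(-30.0) = -99.9 kcal/mol

ΔH°rxn = -99.9 kcal/mol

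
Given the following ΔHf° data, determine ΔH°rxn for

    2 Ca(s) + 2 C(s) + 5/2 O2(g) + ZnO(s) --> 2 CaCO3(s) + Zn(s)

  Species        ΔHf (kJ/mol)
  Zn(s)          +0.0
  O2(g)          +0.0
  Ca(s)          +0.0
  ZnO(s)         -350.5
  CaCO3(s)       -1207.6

ΔH°rxn = -2064.7 kJ/mol

Products: 2·(-1207.6) + 1·(+0.0) = -2415.2
Reactants: 2·(+0.0) + 2·(+0.0) + 5/2·(+0.0) + 1·(-350.5) = -350.5
ΔH°rxn = (-2415.2) − (-350.5) = -2064.7 kJ/mol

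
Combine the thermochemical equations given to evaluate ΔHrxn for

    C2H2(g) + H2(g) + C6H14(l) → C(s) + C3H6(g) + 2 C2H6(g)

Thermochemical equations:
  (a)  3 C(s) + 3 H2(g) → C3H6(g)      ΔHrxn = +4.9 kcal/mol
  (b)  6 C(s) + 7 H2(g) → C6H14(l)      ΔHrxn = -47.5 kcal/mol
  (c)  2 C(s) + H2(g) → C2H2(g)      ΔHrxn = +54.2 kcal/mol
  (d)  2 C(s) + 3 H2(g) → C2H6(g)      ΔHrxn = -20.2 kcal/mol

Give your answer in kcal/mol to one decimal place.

ΔHrxn = -42.2 kcal/mol

(a) as written (C3H6(g) already on the product side): +4.9 kcal/mol
(b) reversed (reverse to put C6H14(l) on the reactant side): +47.5 kcal/mol
(c) reversed (reverse to put C2H2(g) on the reactant side): -54.2 kcal/mol
(d) × 2 (scale by 2 for the 2 C2H6(g)): (2)·(-20.2) = -40.4 kcal/mol
Since enthalpy is a state function, ΔHrxn = (1)·(+4.9) + (-1)·(-47.5) + (-1)·(+54.2) + (2)·(-20.2) = -42.2 kcal/mol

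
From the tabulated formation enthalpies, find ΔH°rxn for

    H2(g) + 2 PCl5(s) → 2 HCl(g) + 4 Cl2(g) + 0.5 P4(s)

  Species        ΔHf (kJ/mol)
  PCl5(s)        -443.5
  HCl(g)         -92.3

ΔH°rxn = 702.4 kJ/mol

ΔH°rxn = Σ nΔHf°(products) − Σ nΔHf°(reactants).
Products: 2·(-92.3) + 4·(+0.0) + 1/2·(+0.0) = -184.6
Reactants: 1·(+0.0) + 2·(-443.5) = -887.0
ΔH°rxn = (-184.6) − (-887.0) = 702.4 kJ/mol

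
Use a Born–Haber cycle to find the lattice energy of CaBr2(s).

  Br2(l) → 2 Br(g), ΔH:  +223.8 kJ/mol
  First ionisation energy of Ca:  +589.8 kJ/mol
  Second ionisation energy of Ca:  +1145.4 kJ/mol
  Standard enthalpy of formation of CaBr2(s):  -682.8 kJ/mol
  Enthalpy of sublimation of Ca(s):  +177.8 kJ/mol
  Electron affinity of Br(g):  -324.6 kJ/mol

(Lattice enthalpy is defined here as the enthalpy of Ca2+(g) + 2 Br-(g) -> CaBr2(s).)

U = -2170.4 kJ/mol

ΔHf° = 1·ΔHsub + 1·(ΣIE) + 1·D(Br2) + 2·EA + U
-682.8 = 1·(+177.8) + 1·(+1735.2) + 1·(+223.8) + 2·(-324.6) + U
U = -682.8 − (+1487.6) = -2170.4 kJ/mol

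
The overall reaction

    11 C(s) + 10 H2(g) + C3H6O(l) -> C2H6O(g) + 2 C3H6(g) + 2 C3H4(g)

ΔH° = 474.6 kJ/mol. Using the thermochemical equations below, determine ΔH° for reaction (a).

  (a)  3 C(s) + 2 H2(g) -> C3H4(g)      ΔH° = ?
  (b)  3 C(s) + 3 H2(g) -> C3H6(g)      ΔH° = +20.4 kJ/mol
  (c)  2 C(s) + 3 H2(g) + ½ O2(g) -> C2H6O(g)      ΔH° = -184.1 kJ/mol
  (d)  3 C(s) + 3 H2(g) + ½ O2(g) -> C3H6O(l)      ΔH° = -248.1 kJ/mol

(a) × 2: contributes 2·x
(b) × 2: (2)·(+20.4) = +40.8 kJ/mol
(c) as written: -184.1 kJ/mol
(d) reversed: +248.1 kJ/mol
+474.6 = (+40.8) + (-184.1) + (+248.1) + 2·x
x = (+474.6 − (+104.8)) / (2) = 184.9 kJ/mol

ΔH° = 184.9 kJ/mol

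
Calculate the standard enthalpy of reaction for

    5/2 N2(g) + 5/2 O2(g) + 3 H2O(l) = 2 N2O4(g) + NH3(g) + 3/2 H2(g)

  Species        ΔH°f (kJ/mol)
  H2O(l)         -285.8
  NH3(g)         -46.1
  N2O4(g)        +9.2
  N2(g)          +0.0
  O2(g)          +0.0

Products: 2·(+9.2) + 1·(-46.1) + 3/2·(+0.0) = -27.7
Reactants: 5/2·(+0.0) + 5/2·(+0.0) + 3·(-285.8) = -857.4
ΔH° = (-27.7) − (-857.4) = 829.7 kJ/mol

ΔH° = 829.7 kJ/mol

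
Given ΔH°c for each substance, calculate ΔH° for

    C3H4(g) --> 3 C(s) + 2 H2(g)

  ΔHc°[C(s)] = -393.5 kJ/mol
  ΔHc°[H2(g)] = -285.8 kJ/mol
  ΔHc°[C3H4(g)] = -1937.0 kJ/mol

With combustion enthalpies, reactants minus products:
= [1·(-1937.0)] − [3·(-393.5) + 2·(-285.8)]
= -184.9 kJ/mol

ΔH° = -184.9 kJ/mol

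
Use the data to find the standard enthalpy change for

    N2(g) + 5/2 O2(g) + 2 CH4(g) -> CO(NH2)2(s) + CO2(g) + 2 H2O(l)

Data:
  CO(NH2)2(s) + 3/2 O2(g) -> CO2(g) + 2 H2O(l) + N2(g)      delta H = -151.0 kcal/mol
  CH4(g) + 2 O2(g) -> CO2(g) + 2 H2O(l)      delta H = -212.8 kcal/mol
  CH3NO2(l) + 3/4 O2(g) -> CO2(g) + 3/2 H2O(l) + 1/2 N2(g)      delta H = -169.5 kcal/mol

delta H = -274.6 kcal/mol

equation 1 reversed: +151.0 kcal/mol
equation 2 × 2: (2)·(-212.8) = -425.6 kcal/mol
equation 3: not needed.
By Hess's law, delta H = (+151.0) + (-425.6) = -274.6 kcal/mol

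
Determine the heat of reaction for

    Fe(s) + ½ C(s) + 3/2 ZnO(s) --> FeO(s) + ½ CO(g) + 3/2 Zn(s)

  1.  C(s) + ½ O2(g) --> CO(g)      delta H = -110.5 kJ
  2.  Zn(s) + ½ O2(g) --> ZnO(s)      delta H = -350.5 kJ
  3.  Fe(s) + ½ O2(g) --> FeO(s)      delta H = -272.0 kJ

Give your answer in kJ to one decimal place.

delta H = 198.5 kJ

eq. 1 × 1/2: (1/2)·(-110.5) = -55.25 kJ
eq. 2 reversed and × 3/2: (-3/2)·(-350.5) = +525.75 kJ
eq. 3 as written: -272.0 kJ
delta H = (-55.25) + (+525.75) + (-272.0) = 198.5 kJ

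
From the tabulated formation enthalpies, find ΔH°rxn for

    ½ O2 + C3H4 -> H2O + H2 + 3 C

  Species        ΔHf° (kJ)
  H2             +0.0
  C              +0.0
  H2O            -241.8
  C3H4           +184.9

ΔH°rxn = Σ nΔHf°(products) − Σ nΔHf°(reactants).
Products: 1·(-241.8) + 1·(+0.0) + 3·(+0.0) = -241.8
Reactants: 1/2·(+0.0) + 1·(+184.9) = +184.9
ΔH°rxn = (-241.8) − (+184.9) = -426.7 kJ

ΔH°rxn = -426.7 kJ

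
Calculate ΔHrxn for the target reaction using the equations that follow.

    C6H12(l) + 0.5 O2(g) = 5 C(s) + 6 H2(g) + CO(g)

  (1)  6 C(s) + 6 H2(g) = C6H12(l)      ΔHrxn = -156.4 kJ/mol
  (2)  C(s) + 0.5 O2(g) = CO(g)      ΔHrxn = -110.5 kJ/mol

ΔHrxn = 45.9 kJ/mol

(1) reversed (reverse to put C6H12(l) on the reactant side): +156.4 kJ/mol
(2) as written (CO(g) already on the product side): -110.5 kJ/mol
ΔHrxn = (+156.4) + (-110.5) = 45.9 kJ/mol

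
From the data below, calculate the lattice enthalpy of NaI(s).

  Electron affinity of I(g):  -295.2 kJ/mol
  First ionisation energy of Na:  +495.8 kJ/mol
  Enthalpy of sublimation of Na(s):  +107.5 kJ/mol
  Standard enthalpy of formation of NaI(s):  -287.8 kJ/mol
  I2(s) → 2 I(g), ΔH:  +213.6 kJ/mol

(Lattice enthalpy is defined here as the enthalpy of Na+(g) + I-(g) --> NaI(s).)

U = -702.7 kJ/mol

ΔHf° = 1·ΔHsub + 1·(ΣIE) + 1/2·D(I2) + 1·EA + U
-287.8 = 1·(+107.5) + 1·(+495.8) + 1/2·(+213.6) + 1·(-295.2) + U
U = -287.8 − (+414.9) = -702.7 kJ/mol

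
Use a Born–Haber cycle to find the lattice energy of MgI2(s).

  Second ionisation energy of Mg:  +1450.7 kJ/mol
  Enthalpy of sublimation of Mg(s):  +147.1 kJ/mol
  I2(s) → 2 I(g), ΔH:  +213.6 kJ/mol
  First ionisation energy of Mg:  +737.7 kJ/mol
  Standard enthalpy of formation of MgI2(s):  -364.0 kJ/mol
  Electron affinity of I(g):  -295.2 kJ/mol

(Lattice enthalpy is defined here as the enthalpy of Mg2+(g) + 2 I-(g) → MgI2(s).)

U = -2322.7 kJ/mol

ΔHf° = 1·ΔHsub + 1·(ΣIE) + 1·D(I2) + 2·EA + U
-364.0 = 1·(+147.1) + 1·(+2188.4) + 1·(+213.6) + 2·(-295.2) + U
U = -364.0 − (+1958.7) = -2322.7 kJ/mol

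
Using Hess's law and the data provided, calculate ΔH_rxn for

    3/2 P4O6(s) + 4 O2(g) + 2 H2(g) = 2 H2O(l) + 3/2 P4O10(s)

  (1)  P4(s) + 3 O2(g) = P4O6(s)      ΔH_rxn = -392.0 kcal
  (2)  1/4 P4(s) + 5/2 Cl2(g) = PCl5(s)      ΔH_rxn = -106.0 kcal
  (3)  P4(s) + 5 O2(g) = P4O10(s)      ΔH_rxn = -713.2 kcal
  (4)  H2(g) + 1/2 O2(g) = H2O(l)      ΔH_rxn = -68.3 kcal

(1) reversed and × 3/2 (reverse to put P4O6(s) on the reactant side; scale by 3/2 for the 3/2 P4O6(s)): (-3/2)·(-392.0) = +588.0 kcal
(2): not needed (Cl2(g) appears nowhere else).
(3) × 3/2 (scale by 3/2 for the 3/2 P4O10(s)): (3/2)·(-713.2) = -1069.8 kcal
(4) × 2 (scale by 2 for the 2 H2O(l)): (2)·(-68.3) = -136.6 kcal
ΔH_rxn = (-3/2)·(-392.0) + (3/2)·(-713.2) + (2)·(-68.3) = -618.4 kcal

ΔH_rxn = -618.4 kcal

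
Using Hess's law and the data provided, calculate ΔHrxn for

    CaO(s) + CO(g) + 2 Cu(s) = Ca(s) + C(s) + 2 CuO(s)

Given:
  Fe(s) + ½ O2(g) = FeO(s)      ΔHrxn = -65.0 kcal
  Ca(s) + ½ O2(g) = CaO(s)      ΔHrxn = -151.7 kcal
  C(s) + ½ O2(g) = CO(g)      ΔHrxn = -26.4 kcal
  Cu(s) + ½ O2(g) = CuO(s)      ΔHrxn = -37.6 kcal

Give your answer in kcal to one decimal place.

equation 1: not needed (FeO(s) appears nowhere else).
equation 2 reversed (reverse to put CaO(s) on the reactant side): +151.7 kcal
equation 3 reversed (reverse to put CO(g) on the reactant side): +26.4 kcal
equation 4 × 2 (scale by 2 for the 2 CuO(s)): (2)·(-37.6) = -75.2 kcal
ΔHrxn = (+151.7) + (+26.4) + (-75.2) = 102.9 kcal

ΔHrxn = 102.9 kcal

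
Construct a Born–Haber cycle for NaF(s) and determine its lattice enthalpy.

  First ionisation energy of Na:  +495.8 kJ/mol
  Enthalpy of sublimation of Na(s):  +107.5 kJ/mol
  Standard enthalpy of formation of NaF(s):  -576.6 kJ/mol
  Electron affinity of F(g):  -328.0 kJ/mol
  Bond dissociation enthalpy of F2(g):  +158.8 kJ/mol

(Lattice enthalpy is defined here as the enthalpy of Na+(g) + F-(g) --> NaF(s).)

U = -931.3 kJ/mol

ΔHf° = 1·ΔHsub + 1·(ΣIE) + 1/2·D(F2) + 1·EA + U
-576.6 = 1·(+107.5) + 1·(+495.8) + 1/2·(+158.8) + 1·(-328.0) + U
U = -576.6 − (+354.7) = -931.3 kJ/mol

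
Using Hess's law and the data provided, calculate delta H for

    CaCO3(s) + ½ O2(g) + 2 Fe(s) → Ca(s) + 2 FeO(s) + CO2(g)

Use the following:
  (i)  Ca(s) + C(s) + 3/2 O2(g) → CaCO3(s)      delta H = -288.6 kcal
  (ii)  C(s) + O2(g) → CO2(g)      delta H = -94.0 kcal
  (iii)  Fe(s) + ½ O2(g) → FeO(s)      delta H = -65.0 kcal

(i) reversed (CaCO3(s) must end up as a reactant): +288.6 kcal
(ii) as written (CO2(g) already on the product side): -94.0 kcal
(iii) × 2 (scale by 2 for the 2 FeO(s)): (2)·(-65.0) = -130.0 kcal
Summing the manipulated equations, delta H = (-1)·(-288.6) + (1)·(-94.0) + (2)·(-65.0) = 64.6 kcal

delta H = 64.6 kcal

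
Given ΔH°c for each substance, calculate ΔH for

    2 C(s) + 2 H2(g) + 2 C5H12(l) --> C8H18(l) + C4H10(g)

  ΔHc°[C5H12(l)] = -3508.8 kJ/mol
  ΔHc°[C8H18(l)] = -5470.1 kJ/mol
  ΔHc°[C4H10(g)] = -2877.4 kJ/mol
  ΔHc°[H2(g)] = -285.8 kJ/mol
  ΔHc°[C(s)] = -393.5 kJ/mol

ΔH = -28.7 kJ/mol

Using ΔH = Σ nΔHc°(reactants) − Σ nΔHc°(products):
= [2·(-393.5) + 2·(-285.8) + 2·(-3508.8)] − [1·(-5470.1) + 1·(-2877.4)]
= -28.7 kJ/mol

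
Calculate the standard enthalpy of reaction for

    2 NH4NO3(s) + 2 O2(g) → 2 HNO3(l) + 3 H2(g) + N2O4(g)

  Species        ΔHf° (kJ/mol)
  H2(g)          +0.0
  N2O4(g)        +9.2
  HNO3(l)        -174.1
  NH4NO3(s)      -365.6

ΔH_rxn = 392.2 kJ/mol

ΔH°rxn = Σ nΔHf°(products) − Σ nΔHf°(reactants).
Products: 2·(-174.1) + 3·(+0.0) + 1·(+9.2) = -339.0
Reactants: 2·(-365.6) + 2·(+0.0) = -731.2
ΔH_rxn = (-339.0) − (-731.2) = 392.2 kJ/mol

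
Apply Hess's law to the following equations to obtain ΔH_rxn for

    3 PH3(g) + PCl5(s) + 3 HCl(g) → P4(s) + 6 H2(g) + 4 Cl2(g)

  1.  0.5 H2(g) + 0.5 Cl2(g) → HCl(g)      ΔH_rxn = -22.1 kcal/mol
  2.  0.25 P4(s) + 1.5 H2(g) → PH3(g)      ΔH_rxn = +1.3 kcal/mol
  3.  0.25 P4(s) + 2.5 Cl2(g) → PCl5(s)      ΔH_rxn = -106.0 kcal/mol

ΔH_rxn = 168.4 kcal/mol

eq. 1 reversed and × 3 (HCl(g) must end up as a reactant; scale by 3 for the 3 HCl(g)): (-3)·(-22.1) = +66.3 kcal/mol
eq. 2 reversed and × 3 (reverse to put PH3(g) on the reactant side; ×3 to match 3 PH3(g) in the target): (-3)·(+1.3) = -3.9 kcal/mol
eq. 3 reversed (PCl5(s) must end up as a reactant): +106.0 kcal/mol
Summing the manipulated equations, ΔH_rxn = (-3)·(-22.1) + (-3)·(+1.3) + (-1)·(-106.0) = 168.4 kcal/mol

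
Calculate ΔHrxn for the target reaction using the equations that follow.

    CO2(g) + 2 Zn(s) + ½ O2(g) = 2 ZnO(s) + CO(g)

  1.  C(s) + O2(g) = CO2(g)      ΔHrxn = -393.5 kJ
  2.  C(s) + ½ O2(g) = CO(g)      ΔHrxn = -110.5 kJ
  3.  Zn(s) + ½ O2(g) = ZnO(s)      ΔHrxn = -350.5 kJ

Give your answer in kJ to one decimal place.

ΔHrxn = -418.0 kJ

eq. 1 reversed (reverse to put CO2(g) on the reactant side): +393.5 kJ
eq. 2 as written (CO(g) already on the product side): -110.5 kJ
eq. 3 × 2 (×2 to match 2 ZnO(s) in the target): (2)·(-350.5) = -701.0 kJ
ΔHrxn = (-1)·(-393.5) + (1)·(-110.5) + (2)·(-350.5) = -418.0 kJ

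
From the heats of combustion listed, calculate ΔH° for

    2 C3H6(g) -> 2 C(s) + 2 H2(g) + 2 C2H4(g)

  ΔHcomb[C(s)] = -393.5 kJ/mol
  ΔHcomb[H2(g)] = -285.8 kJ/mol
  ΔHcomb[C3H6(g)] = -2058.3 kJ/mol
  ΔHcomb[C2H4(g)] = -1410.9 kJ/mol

Using ΔH = Σ nΔHc°(reactants) − Σ nΔHc°(products):
= [2·(-2058.3)] − [2·(-393.5) + 2·(-285.8) + 2·(-1410.9)]
= 63.8 kJ/mol

ΔH° = 63.8 kJ/mol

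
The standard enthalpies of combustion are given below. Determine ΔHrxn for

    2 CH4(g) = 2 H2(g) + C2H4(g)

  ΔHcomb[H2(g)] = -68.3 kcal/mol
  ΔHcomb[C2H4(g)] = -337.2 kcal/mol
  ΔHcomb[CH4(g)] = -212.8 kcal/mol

Using ΔH = Σ nΔHc°(reactants) − Σ nΔHc°(products):
= [2·(-212.8)] − [2·(-68.3) + 1·(-337.2)]
= 48.2 kcal/mol

ΔHrxn = 48.2 kcal/mol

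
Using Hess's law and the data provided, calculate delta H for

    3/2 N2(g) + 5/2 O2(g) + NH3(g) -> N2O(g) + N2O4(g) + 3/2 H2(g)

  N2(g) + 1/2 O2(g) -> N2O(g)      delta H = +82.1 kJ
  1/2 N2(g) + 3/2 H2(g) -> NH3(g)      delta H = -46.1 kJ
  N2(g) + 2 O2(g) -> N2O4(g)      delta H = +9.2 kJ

equation 1 as written: +82.1 kJ
equation 2 reversed: +46.1 kJ
equation 3 as written: +9.2 kJ
delta H = (+82.1) + (+46.1) + (+9.2) = 137.4 kJ

delta H = 137.4 kJ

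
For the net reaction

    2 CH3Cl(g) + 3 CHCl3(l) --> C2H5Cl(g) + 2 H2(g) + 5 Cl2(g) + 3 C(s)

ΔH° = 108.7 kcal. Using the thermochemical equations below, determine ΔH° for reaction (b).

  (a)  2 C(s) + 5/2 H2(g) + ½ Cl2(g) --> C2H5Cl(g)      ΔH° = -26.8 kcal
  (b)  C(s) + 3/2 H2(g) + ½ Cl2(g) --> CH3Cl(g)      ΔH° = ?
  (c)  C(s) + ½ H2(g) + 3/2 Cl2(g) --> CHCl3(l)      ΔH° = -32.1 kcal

(a) as written: -26.8 kcal
(b) reversed and × 2: contributes −2·x
(c) reversed and × 3: (-3)·(-32.1) = +96.3 kcal
+108.7 = (-26.8) + (+96.3) − 2·x
x = (+108.7 − (+69.5)) / (-2) = -19.6 kcal

ΔH° = -19.6 kcal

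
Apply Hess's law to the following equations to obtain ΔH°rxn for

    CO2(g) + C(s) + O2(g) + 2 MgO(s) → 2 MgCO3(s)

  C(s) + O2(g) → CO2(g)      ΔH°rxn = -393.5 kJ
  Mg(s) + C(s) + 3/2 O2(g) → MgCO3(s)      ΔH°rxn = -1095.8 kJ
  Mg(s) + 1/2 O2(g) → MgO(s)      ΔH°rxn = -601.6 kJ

equation 1 reversed: +393.5 kJ
equation 2 × 2: (2)·(-1095.8) = -2191.6 kJ
equation 3 reversed and × 2: (-2)·(-601.6) = +1203.2 kJ
Since enthalpy is a state function, ΔH°rxn = (-1)·(-393.5) + (2)·(-1095.8) + (-2)·(-601.6) = -594.9 kJ

ΔH°rxn = -594.9 kJ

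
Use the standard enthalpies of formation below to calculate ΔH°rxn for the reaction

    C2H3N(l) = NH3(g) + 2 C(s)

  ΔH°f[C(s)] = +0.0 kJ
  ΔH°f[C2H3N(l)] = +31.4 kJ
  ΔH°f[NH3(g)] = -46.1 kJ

Products: 1·(-46.1) + 2·(+0.0) = -46.1
Reactants: 1·(+31.4) = +31.4
ΔH°rxn = (-46.1) − (+31.4) = -77.5 kJ

ΔH°rxn = -77.5 kJ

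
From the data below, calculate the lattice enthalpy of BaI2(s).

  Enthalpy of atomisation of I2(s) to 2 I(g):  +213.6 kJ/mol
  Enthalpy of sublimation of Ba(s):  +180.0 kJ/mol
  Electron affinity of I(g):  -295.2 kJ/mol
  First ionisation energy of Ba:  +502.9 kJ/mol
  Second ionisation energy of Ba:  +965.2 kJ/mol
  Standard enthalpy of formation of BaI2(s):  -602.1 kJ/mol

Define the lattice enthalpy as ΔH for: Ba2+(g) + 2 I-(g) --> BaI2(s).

U = -1873.4 kJ/mol

ΔHf° = 1·ΔHsub + 1·(ΣIE) + 1·D(I2) + 2·EA + U
-602.1 = 1·(+180.0) + 1·(+1468.1) + 1·(+213.6) + 2·(-295.2) + U
U = -602.1 − (+1271.3) = -1873.4 kJ/mol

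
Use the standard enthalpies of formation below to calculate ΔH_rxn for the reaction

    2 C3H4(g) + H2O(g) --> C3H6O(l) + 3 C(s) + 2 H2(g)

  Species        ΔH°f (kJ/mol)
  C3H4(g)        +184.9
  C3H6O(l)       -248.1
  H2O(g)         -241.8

ΔH_rxn = -376.1 kJ/mol

Products: 1·(-248.1) + 3·(+0.0) + 2·(+0.0) = -248.1
Reactants: 2·(+184.9) + 1·(-241.8) = +128.0
ΔH_rxn = (-248.1) − (+128.0) = -376.1 kJ/mol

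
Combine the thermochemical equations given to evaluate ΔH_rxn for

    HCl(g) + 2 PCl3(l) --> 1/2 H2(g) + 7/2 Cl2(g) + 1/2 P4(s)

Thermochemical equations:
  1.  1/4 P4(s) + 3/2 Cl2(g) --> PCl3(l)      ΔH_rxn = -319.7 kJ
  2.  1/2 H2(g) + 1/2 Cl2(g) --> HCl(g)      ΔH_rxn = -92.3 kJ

ΔH_rxn = 731.7 kJ

eq. 1 reversed and × 2: (-2)·(-319.7) = +639.4 kJ
eq. 2 reversed: +92.3 kJ
ΔH_rxn = (+639.4) + (+92.3) = 731.7 kJ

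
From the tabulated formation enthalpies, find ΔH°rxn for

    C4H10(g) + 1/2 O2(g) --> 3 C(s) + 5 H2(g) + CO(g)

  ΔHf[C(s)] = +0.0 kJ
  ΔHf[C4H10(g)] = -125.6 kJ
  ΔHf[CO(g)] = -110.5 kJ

Products: 3·(+0.0) + 5·(+0.0) + 1·(-110.5) = -110.5
Reactants: 1·(-125.6) + 1/2·(+0.0) = -125.6
ΔH°rxn = (-110.5) − (-125.6) = 15.1 kJ

ΔH°rxn = 15.1 kJ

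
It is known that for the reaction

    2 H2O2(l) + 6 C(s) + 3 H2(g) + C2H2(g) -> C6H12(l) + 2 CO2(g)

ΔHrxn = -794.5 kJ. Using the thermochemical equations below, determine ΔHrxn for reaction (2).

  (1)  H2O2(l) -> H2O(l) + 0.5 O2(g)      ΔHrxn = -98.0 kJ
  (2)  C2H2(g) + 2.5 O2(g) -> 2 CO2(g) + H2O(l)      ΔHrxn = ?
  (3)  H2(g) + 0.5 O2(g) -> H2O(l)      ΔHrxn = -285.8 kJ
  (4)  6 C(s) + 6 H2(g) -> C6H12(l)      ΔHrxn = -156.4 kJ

ΔHrxn = -1299.5 kJ

(1) × 2 (×2 to match 2 H2O2(l) in the target): (2)·(-98.0) = -196.0 kJ
(2) as written (C2H2(g) already on the reactant side): contributes x
(3) reversed and × 3: (-3)·(-285.8) = +857.4 kJ
(4) as written (C6H12(l) already on the product side): -156.4 kJ
-794.5 = (-196.0) + (+857.4) + (-156.4) + x
x = (-794.5 − (+505.0)) / (1) = -1299.5 kJ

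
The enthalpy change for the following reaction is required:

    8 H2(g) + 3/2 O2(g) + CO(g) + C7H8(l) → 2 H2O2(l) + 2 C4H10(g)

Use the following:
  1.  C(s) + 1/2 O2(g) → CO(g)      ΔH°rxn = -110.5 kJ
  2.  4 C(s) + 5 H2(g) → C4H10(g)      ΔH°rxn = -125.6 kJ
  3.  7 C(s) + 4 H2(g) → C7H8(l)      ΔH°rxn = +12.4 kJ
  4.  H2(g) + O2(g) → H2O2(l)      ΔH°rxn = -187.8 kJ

ΔH°rxn = -528.7 kJ

eq. 1 reversed (reverse to put CO(g) on the reactant side): +110.5 kJ
eq. 2 × 2 (×2 to match 2 C4H10(g) in the target): (2)·(-125.6) = -251.2 kJ
eq. 3 reversed (C7H8(l) must end up as a reactant): -12.4 kJ
eq. 4 × 2 (×2 to match 2 H2O2(l) in the target): (2)·(-187.8) = -375.6 kJ
Combining the equations, ΔH°rxn = (+110.5) + (-251.2) + (-12.4) + (-375.6) = -528.7 kJ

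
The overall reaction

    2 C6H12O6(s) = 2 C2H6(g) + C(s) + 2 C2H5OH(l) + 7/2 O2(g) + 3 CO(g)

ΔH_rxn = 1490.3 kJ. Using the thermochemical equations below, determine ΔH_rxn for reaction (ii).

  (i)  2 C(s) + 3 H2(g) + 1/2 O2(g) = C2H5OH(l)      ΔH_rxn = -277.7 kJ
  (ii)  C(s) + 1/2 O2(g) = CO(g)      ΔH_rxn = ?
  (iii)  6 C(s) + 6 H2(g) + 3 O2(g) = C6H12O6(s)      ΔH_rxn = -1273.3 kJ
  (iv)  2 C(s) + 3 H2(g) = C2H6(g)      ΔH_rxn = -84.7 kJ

(i) × 2 (×2 to match 2 C2H5OH(l) in the target): (2)·(-277.7) = -555.4 kJ
(ii) × 3 (×3 to match 3 CO(g) in the target): contributes 3·x
(iii) reversed and × 2 (reverse to put C6H12O6(s) on the reactant side; ×2 to match 2 C6H12O6(s) in the target): (-2)·(-1273.3) = +2546.6 kJ
(iv) × 2 (scale by 2 for the 2 C2H6(g)): (2)·(-84.7) = -169.4 kJ
+1490.3 = (-555.4) + (+2546.6) + (-169.4) + 3·x
x = (+1490.3 − (+1821.8)) / (3) = -110.5 kJ

ΔH_rxn = -110.5 kJ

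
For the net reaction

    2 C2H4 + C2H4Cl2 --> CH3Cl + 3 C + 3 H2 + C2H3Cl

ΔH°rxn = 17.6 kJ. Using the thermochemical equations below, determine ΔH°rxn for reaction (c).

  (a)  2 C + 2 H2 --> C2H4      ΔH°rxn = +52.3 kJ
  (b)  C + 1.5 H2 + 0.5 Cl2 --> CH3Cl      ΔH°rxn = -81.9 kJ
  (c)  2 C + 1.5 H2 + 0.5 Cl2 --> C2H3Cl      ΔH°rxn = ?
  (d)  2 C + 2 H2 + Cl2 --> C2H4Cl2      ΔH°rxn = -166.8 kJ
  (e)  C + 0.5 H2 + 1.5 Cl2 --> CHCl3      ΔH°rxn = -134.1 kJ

ΔH°rxn = 37.3 kJ

(a) reversed and × 2: (-2)·(+52.3) = -104.6 kJ
(b) as written: -81.9 kJ
(c) as written: contributes x
(d) reversed: +166.8 kJ
(e): not needed.
+17.6 = (-104.6) + (-81.9) + (+166.8) + x
x = (+17.6 − (-19.7)) / (1) = 37.3 kJ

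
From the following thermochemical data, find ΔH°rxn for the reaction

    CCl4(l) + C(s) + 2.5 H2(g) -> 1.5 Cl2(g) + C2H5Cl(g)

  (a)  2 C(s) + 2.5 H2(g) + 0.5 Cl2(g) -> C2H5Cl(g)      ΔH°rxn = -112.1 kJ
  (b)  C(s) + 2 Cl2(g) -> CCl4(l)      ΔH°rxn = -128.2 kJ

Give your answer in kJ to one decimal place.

ΔH°rxn = 16.1 kJ

(a) as written (C2H5Cl(g) already on the product side): -112.1 kJ
(b) reversed (CCl4(l) must end up as a reactant): +128.2 kJ
By Hess's law, ΔH°rxn = (-112.1) + (+128.2) = 16.1 kJ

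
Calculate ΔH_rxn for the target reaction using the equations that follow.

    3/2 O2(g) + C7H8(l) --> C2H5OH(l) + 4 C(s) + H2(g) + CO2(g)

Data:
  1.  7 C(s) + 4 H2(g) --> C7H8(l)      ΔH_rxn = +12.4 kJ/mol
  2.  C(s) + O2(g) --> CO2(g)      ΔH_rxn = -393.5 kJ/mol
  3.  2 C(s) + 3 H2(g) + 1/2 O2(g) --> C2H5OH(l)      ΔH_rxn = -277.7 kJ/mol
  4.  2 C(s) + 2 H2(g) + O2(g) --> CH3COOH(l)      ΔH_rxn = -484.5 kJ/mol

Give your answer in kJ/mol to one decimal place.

ΔH_rxn = -683.6 kJ/mol

eq. 1 reversed: -12.4 kJ/mol
eq. 2 as written: -393.5 kJ/mol
eq. 3 as written: -277.7 kJ/mol
eq. 4: not needed.
By Hess's law, ΔH_rxn = (-1)·(+12.4) + (1)·(-393.5) + (1)·(-277.7) = -683.6 kJ/mol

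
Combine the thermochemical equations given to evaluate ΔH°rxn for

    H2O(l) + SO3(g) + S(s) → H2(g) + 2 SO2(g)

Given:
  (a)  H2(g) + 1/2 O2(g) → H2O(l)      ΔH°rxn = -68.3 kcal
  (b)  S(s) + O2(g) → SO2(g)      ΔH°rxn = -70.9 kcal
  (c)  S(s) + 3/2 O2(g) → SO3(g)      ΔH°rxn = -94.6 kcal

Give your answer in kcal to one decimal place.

(a) reversed (reverse to put H2O(l) on the reactant side): +68.3 kcal
(b) × 2 (×2 to match 2 SO2(g) in the target): (2)·(-70.9) = -141.8 kcal
(c) reversed (SO3(g) must end up as a reactant): +94.6 kcal
Summing the manipulated equations, ΔH°rxn = (+68.3) + (-141.8) + (+94.6) = 21.1 kcal

ΔH°rxn = 21.1 kcal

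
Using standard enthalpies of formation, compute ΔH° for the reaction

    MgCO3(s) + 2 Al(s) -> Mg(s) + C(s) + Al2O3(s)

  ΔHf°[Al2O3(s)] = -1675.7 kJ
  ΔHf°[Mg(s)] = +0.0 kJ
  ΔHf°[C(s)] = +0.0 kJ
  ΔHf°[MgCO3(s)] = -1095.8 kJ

Products: 1·(+0.0) + 1·(+0.0) + 1·(-1675.7) = -1675.7
Reactants: 1·(-1095.8) + 2·(+0.0) = -1095.8
ΔH° = (-1675.7) − (-1095.8) = -579.9 kJ

ΔH° = -579.9 kJ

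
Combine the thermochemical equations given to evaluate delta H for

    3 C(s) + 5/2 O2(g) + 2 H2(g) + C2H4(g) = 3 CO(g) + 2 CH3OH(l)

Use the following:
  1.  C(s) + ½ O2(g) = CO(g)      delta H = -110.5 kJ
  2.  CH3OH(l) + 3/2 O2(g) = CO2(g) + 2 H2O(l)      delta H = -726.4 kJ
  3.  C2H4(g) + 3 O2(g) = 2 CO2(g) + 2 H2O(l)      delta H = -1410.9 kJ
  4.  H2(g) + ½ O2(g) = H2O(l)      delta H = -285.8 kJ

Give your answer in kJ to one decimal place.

delta H = -861.2 kJ

eq. 1 × 3: (3)·(-110.5) = -331.5 kJ
eq. 2 reversed and × 2: (-2)·(-726.4) = +1452.8 kJ
eq. 3 as written: -1410.9 kJ
eq. 4 × 2: (2)·(-285.8) = -571.6 kJ
By Hess's law, delta H = (-331.5) + (+1452.8) + (-1410.9) + (-571.6) = -861.2 kJ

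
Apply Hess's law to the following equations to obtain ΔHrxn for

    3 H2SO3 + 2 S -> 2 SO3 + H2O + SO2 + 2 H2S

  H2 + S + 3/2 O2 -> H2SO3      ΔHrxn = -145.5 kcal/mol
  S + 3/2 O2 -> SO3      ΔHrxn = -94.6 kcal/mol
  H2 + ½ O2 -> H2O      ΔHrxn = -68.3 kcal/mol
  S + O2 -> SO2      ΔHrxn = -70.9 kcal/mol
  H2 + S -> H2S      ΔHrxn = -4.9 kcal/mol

ΔHrxn = 98.3 kcal/mol

equation 1 reversed and × 3 (H2SO3 must end up as a reactant; scale by 3 for the 3 H2SO3): (-3)·(-145.5) = +436.5 kcal/mol
equation 2 × 2 (×2 to match 2 SO3 in the target): (2)·(-94.6) = -189.2 kcal/mol
equation 3 as written (H2O already on the product side): -68.3 kcal/mol
equation 4 as written (SO2 already on the product side): -70.9 kcal/mol
equation 5 × 2 (×2 to match 2 H2S in the target): (2)·(-4.9) = -9.8 kcal/mol
ΔHrxn = (+436.5) + (-189.2) + (-68.3) + (-70.9) + (-9.8) = 98.3 kcal/mol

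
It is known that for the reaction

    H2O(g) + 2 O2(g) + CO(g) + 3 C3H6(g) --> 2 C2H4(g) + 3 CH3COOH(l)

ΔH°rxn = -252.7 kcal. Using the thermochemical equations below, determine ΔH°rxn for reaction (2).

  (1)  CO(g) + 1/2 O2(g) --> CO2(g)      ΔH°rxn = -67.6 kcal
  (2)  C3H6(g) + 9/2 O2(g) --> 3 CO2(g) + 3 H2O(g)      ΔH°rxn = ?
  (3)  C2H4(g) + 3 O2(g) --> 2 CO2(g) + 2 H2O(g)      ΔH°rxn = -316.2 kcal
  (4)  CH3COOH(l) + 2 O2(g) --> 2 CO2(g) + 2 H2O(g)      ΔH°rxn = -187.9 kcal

(1) as written: -67.6 kcal
(2) × 3: contributes 3·x
(3) reversed and × 2: (-2)·(-316.2) = +632.4 kcal
(4) reversed and × 3: (-3)·(-187.9) = +563.7 kcal
-252.7 = (-67.6) + (+632.4) + (+563.7) + 3·x
x = (-252.7 − (+1128.5)) / (3) = -460.4 kcal

ΔH°rxn = -460.4 kcal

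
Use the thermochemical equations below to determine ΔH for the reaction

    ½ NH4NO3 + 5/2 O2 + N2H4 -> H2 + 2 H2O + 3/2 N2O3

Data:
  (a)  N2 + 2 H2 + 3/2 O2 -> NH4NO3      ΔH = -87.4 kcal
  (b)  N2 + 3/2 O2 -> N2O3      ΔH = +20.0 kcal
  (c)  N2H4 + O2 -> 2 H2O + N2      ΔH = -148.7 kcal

ΔH = -75.0 kcal

(a) reversed and × 1/2 (NH4NO3 must end up as a reactant; scale by 1/2 for the 1/2 NH4NO3): (-1/2)·(-87.4) = +43.7 kcal
(b) × 3/2 (scale by 3/2 for the 3/2 N2O3): (3/2)·(+20.0) = +30.0 kcal
(c) as written (N2H4 already on the reactant side): -148.7 kcal
ΔH = (-1/2)·(-87.4) + (3/2)·(+20.0) + (1)·(-148.7) = -75.0 kcal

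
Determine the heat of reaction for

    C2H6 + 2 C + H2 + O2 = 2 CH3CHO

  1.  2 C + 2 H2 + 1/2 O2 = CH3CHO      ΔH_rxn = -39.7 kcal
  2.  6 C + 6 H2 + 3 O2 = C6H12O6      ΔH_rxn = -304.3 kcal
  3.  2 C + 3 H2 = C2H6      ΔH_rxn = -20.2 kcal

ΔH_rxn = -59.2 kcal

eq. 1 × 2 (×2 to match 2 CH3CHO in the target): (2)·(-39.7) = -79.4 kcal
eq. 2: not needed (C6H12O6 appears nowhere else).
eq. 3 reversed (C2H6 must end up as a reactant): +20.2 kcal
Summing the manipulated equations, ΔH_rxn = (-79.4) + (+20.2) = -59.2 kcal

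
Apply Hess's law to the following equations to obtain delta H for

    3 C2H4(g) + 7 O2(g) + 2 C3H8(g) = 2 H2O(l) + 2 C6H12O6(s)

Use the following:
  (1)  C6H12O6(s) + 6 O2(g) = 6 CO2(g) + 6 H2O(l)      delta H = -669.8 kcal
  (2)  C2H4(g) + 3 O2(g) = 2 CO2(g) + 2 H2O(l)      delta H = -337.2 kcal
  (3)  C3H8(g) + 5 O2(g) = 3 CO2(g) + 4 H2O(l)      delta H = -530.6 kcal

(1) reversed and × 2 (C6H12O6(s) must end up as a product; scale by 2 for the 2 C6H12O6(s)): (-2)·(-669.8) = +1339.6 kcal
(2) × 3 (scale by 3 for the 3 C2H4(g)): (3)·(-337.2) = -1011.6 kcal
(3) × 2 (scale by 2 for the 2 C3H8(g)): (2)·(-530.6) = -1061.2 kcal
delta H = (-2)·(-669.8) + (3)·(-337.2) + (2)·(-530.6) = -733.2 kcal

delta H = -733.2 kcal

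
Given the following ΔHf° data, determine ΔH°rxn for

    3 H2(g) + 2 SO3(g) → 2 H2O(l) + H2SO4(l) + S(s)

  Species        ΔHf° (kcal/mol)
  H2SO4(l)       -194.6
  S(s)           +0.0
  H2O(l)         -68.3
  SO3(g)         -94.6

ΔH°rxn = -142.0 kcal/mol

Products: 2·(-68.3) + 1·(-194.6) + 1·(+0.0) = -331.2
Reactants: 3·(+0.0) + 2·(-94.6) = -189.2
ΔH°rxn = (-331.2) − (-189.2) = -142.0 kcal/mol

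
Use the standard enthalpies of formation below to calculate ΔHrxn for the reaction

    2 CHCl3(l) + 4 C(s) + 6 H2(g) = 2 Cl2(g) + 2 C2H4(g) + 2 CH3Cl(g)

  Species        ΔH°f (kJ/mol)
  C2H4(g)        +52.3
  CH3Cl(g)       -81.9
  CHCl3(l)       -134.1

ΔHrxn = 209.0 kJ/mol

Products: 2·(+0.0) + 2·(+52.3) + 2·(-81.9) = -59.2
Reactants: 2·(-134.1) + 4·(+0.0) + 6·(+0.0) = -268.2
ΔHrxn = (-59.2) − (-268.2) = 209.0 kJ/mol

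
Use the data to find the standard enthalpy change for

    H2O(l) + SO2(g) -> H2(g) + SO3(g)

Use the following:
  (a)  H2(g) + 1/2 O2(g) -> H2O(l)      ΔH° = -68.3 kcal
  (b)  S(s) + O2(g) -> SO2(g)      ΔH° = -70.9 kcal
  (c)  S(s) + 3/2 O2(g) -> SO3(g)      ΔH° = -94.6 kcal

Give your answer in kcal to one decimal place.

ΔH° = 44.6 kcal

(a) reversed (H2O(l) must end up as a reactant): +68.3 kcal
(b) reversed (SO2(g) must end up as a reactant): +70.9 kcal
(c) as written (SO3(g) already on the product side): -94.6 kcal
ΔH° = (-1)·(-68.3) + (-1)·(-70.9) + (1)·(-94.6) = 44.6 kcal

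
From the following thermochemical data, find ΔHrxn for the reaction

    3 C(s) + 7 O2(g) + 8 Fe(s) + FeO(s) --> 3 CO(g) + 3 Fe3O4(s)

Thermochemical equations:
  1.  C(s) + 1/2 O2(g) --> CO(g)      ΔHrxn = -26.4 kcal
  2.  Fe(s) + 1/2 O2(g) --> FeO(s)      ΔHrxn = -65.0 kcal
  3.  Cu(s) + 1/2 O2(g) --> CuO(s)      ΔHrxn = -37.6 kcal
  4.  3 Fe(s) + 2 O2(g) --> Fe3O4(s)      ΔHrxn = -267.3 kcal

eq. 1 × 3: (3)·(-26.4) = -79.2 kcal
eq. 2 reversed: +65.0 kcal
eq. 3: not needed.
eq. 4 × 3: (3)·(-267.3) = -801.9 kcal
ΔHrxn = (3)·(-26.4) + (-1)·(-65.0) + (3)·(-267.3) = -816.1 kcal

ΔHrxn = -816.1 kcal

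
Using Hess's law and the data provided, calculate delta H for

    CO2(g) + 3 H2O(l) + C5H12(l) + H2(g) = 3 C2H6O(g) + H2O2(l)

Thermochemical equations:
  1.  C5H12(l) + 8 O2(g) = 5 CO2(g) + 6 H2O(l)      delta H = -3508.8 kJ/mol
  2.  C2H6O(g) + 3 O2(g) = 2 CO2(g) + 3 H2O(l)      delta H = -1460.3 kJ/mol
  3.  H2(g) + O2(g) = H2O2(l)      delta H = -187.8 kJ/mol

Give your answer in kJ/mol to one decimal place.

eq. 1 as written (C5H12(l) already on the reactant side): -3508.8 kJ/mol
eq. 2 reversed and × 3 (reverse to put C2H6O(g) on the product side; ×3 to match 3 C2H6O(g) in the target): (-3)·(-1460.3) = +4380.9 kJ/mol
eq. 3 as written (H2O2(l) already on the product side): -187.8 kJ/mol
By Hess's law, delta H = (-3508.8) + (+4380.9) + (-187.8) = 684.3 kJ/mol

delta H = 684.3 kJ/mol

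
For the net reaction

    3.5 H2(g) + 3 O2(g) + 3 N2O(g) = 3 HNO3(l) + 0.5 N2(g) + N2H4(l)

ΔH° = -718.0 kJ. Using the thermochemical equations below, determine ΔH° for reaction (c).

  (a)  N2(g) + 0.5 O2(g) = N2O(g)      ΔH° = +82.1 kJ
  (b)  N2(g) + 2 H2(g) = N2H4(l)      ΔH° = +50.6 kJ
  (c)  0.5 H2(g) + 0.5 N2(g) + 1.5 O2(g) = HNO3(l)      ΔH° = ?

(a) reversed and × 3: (-3)·(+82.1) = -246.3 kJ
(b) as written: +50.6 kJ
(c) × 3: contributes 3·x
-718.0 = (-246.3) + (+50.6) + 3·x
x = (-718.0 − (-195.7)) / (3) = -174.1 kJ

ΔH° = -174.1 kJ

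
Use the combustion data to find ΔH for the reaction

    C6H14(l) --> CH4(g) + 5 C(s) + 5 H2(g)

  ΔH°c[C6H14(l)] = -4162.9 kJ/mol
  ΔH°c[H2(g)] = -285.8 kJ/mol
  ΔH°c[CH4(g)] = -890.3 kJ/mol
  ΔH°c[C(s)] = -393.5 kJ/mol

ΔH = 123.9 kJ/mol

Using ΔH = Σ nΔHc°(reactants) − Σ nΔHc°(products):
= [1·(-4162.9)] − [1·(-890.3) + 5·(-393.5) + 5·(-285.8)]
= 123.9 kJ/mol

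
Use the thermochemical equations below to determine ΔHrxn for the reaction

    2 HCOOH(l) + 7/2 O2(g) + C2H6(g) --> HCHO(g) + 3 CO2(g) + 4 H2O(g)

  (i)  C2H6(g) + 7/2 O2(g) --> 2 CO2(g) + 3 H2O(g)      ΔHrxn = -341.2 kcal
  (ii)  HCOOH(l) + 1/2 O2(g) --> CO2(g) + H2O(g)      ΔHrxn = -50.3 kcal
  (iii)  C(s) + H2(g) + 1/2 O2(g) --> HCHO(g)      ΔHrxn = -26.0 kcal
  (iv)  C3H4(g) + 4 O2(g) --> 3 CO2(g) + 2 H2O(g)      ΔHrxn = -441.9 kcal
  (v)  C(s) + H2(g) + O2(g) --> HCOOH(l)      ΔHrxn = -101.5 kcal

ΔHrxn = -316.0 kcal

(i) as written (C2H6(g) already on the reactant side): -341.2 kcal
(ii) as written: -50.3 kcal
(iii) as written (HCHO(g) already on the product side): -26.0 kcal
(iv): not needed (C3H4(g) appears nowhere else).
(v) reversed: +101.5 kcal
ΔHrxn = (-341.2) + (-50.3) + (-26.0) + (+101.5) = -316.0 kcal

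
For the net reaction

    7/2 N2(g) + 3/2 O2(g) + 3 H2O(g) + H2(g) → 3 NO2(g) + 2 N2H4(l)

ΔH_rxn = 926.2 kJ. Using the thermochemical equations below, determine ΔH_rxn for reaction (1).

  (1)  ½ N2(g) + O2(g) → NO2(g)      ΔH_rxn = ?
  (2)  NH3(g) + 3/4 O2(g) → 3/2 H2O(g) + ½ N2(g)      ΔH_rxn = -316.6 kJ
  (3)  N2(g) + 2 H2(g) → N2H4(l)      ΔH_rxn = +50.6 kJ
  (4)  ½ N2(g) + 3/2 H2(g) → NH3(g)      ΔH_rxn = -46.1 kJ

(1) × 3: contributes 3·x
(2) reversed and × 2: (-2)·(-316.6) = +633.2 kJ
(3) × 2: (2)·(+50.6) = +101.2 kJ
(4) reversed and × 2: (-2)·(-46.1) = +92.2 kJ
+926.2 = (+633.2) + (+101.2) + (+92.2) + 3·x
x = (+926.2 − (+826.6)) / (3) = 33.2 kJ

ΔH_rxn = 33.2 kJ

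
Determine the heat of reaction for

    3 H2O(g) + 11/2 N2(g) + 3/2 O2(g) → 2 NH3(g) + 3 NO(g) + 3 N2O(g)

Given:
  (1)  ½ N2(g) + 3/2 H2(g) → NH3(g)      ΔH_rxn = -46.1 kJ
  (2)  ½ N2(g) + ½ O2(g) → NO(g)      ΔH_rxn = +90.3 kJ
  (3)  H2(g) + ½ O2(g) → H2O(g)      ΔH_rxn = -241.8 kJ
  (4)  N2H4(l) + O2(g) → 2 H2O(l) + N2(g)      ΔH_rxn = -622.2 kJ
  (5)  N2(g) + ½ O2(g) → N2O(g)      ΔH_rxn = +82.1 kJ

ΔH_rxn = 1150.4 kJ

(1) × 2: (2)·(-46.1) = -92.2 kJ
(2) × 3: (3)·(+90.3) = +270.9 kJ
(3) reversed and × 3: (-3)·(-241.8) = +725.4 kJ
(4): not needed.
(5) × 3: (3)·(+82.1) = +246.3 kJ
Since enthalpy is a state function, ΔH_rxn = (-92.2) + (+270.9) + (+725.4) + (+246.3) = 1150.4 kJ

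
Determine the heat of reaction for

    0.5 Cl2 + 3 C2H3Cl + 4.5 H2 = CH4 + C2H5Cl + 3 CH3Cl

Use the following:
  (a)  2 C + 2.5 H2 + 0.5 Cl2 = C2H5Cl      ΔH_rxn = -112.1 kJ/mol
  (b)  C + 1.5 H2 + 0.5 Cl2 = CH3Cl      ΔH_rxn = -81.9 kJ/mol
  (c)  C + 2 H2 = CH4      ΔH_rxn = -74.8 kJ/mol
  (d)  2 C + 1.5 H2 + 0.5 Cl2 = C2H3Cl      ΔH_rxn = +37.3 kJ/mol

(a) as written (C2H5Cl already on the product side): -112.1 kJ/mol
(b) × 3 (×3 to match 3 CH3Cl in the target): (3)·(-81.9) = -245.7 kJ/mol
(c) as written (CH4 already on the product side): -74.8 kJ/mol
(d) reversed and × 3 (reverse to put C2H3Cl on the reactant side; scale by 3 for the 3 C2H3Cl): (-3)·(+37.3) = -111.9 kJ/mol
ΔH_rxn = (-112.1) + (-245.7) + (-74.8) + (-111.9) = -544.5 kJ/mol

ΔH_rxn = -544.5 kJ/mol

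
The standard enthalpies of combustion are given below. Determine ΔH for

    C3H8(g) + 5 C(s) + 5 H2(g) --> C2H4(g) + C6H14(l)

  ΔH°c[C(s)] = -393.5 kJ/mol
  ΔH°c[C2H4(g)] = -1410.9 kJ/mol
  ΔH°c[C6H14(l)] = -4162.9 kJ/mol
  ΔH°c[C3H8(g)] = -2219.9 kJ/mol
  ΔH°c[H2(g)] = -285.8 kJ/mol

ΔH = -42.6 kJ/mol

Using ΔH = Σ nΔHc°(reactants) − Σ nΔHc°(products):
= [1·(-2219.9) + 5·(-393.5) + 5·(-285.8)] − [1·(-1410.9) + 1·(-4162.9)]
= -42.6 kJ/mol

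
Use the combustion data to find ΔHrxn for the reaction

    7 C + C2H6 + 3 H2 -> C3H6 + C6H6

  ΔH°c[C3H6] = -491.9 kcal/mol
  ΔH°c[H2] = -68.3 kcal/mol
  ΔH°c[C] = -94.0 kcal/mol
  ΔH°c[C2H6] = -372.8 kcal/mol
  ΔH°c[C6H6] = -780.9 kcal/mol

With combustion enthalpies, reactants minus products:
= [7·(-94.0) + 1·(-372.8) + 3·(-68.3)] − [1·(-491.9) + 1·(-780.9)]
= 37.1 kcal/mol

ΔHrxn = 37.1 kcal/mol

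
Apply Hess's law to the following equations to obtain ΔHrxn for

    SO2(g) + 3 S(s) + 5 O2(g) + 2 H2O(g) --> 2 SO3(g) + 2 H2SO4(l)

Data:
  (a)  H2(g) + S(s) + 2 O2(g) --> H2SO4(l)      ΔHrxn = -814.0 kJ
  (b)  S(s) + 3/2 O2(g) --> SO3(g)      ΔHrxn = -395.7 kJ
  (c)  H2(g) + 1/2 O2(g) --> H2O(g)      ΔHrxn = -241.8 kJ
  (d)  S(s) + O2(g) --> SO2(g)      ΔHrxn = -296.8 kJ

(a) × 2: (2)·(-814.0) = -1628.0 kJ
(b) × 2: (2)·(-395.7) = -791.4 kJ
(c) reversed and × 2: (-2)·(-241.8) = +483.6 kJ
(d) reversed: +296.8 kJ
Summing the manipulated equations, ΔHrxn = (2)·(-814.0) + (2)·(-395.7) + (-2)·(-241.8) + (-1)·(-296.8) = -1639.0 kJ

ΔHrxn = -1639.0 kJ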